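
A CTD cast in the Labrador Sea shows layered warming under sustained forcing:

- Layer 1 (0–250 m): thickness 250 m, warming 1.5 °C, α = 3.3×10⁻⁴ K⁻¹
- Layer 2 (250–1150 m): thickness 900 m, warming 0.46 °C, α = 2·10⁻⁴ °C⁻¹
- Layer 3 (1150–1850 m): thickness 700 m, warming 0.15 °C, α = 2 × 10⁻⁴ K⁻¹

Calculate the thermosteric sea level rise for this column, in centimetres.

Layer 1: 1.5 × 250 × 3.3×10⁻⁴ = 0.12375 m
250–1150 m: 0.46 × 900 × 2×10⁻⁴ = 0.08280 m
Layer 3: 700 × 2×10⁻⁴ × 0.15 = 0.02100 m
Δh = 0.12375 + 0.08280 + 0.02100 = 0.22755 m

about 22.8 cm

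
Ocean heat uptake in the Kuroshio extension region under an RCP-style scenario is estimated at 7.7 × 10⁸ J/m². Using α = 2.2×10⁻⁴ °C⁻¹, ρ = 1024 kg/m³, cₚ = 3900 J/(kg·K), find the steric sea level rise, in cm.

Δh = αQ/(ρcₚ) = 2.2×10⁻⁴ × 7.7×10⁸ / (1024 × 3900) ≈ 0.042418 m

4.24 cm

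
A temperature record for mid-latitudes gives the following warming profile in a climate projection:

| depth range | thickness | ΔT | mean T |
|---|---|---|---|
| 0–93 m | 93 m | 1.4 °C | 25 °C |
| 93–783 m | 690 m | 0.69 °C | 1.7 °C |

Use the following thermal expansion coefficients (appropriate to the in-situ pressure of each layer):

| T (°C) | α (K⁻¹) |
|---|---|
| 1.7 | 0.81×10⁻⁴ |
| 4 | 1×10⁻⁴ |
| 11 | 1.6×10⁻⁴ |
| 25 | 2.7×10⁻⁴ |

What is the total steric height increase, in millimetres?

about 74 mm

Layer 1 at 25 °C → α = 2.7×10⁻⁴ K⁻¹
Layer 2 at 1.7 °C → α = 0.81×10⁻⁴ K⁻¹
Layer 1: 2.7×10⁻⁴ × 1.4 × 93 = 0.035154 m
93–783 m: 0.69 × 0.81×10⁻⁴ × 690 = 0.0385641 m
Δh = 0.035154 + 0.0385641 = 0.0737181 m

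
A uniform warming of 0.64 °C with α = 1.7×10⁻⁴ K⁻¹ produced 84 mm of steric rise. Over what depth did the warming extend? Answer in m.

H = Δh/(αΔT) = 0.084 / (1.7×10⁻⁴ × 0.64) ≈ 772.1 m

772 m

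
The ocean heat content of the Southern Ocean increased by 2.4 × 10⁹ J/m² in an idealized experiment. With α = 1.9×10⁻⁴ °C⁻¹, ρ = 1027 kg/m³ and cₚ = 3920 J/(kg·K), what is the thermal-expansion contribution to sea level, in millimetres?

113 mm of thermosteric rise

Δh = αQ/(ρcₚ) = 1.9×10⁻⁴ × 2.4×10⁹ / (1027 × 3920) ≈ 0.11327 m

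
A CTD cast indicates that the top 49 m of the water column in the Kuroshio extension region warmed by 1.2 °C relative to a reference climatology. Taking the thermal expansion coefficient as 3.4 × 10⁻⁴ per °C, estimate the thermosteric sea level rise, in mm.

about 20 mm

Δh = αΔT·H = 3.4×10⁻⁴ × 1.2 × 49 = 0.019992 m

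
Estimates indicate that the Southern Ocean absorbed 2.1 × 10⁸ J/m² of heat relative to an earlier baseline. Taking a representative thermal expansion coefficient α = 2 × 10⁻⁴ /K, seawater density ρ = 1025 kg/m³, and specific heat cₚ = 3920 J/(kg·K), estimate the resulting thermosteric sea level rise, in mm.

Δh = αQ/(ρcₚ) = 2×10⁻⁴ × 2.1×10⁸ / (1025 × 3920) ≈ 0.010453 m

10.5 mm of thermosteric rise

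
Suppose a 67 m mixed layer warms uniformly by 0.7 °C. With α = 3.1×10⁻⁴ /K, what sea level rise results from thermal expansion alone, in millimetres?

Δh = αΔT·H = 3.1×10⁻⁴ × 0.7 × 67 = 0.014539 m

14.5 mm of thermosteric rise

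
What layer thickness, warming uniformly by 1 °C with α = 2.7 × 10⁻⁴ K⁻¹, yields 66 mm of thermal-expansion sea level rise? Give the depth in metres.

244 m

H = Δh/(αΔT) = 0.066 / (2.7×10⁻⁴ × 1) ≈ 244.4 m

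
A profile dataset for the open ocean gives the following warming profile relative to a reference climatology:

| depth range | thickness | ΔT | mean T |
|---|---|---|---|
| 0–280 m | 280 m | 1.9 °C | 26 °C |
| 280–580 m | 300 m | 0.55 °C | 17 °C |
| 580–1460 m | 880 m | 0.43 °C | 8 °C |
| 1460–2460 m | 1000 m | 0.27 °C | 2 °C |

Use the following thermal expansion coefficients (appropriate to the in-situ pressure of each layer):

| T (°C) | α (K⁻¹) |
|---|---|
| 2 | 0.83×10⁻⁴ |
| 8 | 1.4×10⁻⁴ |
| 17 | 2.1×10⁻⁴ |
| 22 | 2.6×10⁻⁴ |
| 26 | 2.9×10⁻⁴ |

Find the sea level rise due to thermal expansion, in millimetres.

264 mm

Layer 1 at 26 °C → α = 2.9×10⁻⁴ K⁻¹
Layer 2 at 17 °C → α = 2.1×10⁻⁴ K⁻¹
Layer 3 at 8 °C → α = 1.4×10⁻⁴ K⁻¹
Layer 4 at 2 °C → α = 0.83×10⁻⁴ K⁻¹
Layer 1: 2.9×10⁻⁴ × 280 × 1.9 = 0.15428 m
300 × 0.55 × 2.1×10⁻⁴ = 0.03465 m
0.43 × 1.4×10⁻⁴ × 880 = 0.052976 m
0.83×10⁻⁴ × 1000 × 0.27 = 0.02241 m
Δh = 0.15428 + 0.03465 + 0.052976 + 0.02241 = 0.264316 m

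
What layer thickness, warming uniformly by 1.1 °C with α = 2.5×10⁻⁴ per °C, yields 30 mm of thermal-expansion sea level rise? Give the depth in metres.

H = Δh/(αΔT) = 0.03 / (2.5×10⁻⁴ × 1.1) ≈ 109.1 m

H ≈ 109 m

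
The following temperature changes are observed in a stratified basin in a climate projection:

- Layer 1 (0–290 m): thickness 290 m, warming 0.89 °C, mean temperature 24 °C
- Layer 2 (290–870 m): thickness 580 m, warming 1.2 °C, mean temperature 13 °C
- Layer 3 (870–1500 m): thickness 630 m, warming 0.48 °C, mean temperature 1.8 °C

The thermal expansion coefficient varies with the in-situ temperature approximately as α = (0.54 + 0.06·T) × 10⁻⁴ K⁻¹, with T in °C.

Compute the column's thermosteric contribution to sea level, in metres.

Layer 1: α = (0.54 + 0.06×24)×10⁻⁴ = 1.98×10⁻⁴ K⁻¹
Layer 2: α = (0.54 + 0.06×13)×10⁻⁴ = 1.32×10⁻⁴ K⁻¹
Layer 3: α = (0.54 + 0.06×1.8)×10⁻⁴ = 0.648×10⁻⁴ K⁻¹
290 × 0.89 × 1.98×10⁻⁴ = 0.0511038 m
Layer 2: 1.32×10⁻⁴ × 580 × 1.2 = 0.091872 m
630 × 0.48 × 0.648×10⁻⁴ = 0.01959552 m
Δh = 0.0511038 + 0.091872 + 0.01959552 = 0.16257132 m

about 0.163 m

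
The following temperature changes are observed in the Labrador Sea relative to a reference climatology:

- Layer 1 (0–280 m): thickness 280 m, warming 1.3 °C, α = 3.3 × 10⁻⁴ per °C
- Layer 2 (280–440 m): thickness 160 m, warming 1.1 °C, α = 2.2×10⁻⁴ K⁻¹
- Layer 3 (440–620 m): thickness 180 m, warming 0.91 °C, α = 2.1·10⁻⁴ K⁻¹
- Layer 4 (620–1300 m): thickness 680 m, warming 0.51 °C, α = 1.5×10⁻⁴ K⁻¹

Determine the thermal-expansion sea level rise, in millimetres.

Layer 1: 3.3×10⁻⁴ × 280 × 1.3 = 0.12012 m
160 × 1.1 × 2.2×10⁻⁴ = 0.03872 m
440–620 m: 0.91 × 180 × 2.1×10⁻⁴ = 0.034398 m
620–1300 m: 1.5×10⁻⁴ × 0.51 × 680 = 0.05202 m
Δh = 0.12012 + 0.03872 + 0.034398 + 0.05202 = 0.245258 m

245 mm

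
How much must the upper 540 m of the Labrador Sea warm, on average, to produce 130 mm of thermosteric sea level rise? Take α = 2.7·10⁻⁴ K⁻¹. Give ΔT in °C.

ΔT ≈ 0.89 °C

ΔT = Δh/(αH) = 0.13 / (2.7×10⁻⁴ × 540) ≈ 0.8916 °C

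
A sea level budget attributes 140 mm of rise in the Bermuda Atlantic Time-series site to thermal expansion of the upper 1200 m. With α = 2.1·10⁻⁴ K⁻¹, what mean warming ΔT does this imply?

ΔT = Δh/(αH) = 0.14 / (2.1×10⁻⁴ × 1200) ≈ 0.5556 °C

0.556 °C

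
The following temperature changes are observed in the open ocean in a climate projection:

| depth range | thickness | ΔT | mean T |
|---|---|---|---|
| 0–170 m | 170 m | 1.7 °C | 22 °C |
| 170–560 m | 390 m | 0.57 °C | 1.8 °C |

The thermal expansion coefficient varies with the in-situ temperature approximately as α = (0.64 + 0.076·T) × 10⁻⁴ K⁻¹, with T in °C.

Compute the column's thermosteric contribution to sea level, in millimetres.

Layer 1: α = (0.64 + 0.076×22)×10⁻⁴ = 2.312×10⁻⁴ K⁻¹
Layer 2: α = (0.64 + 0.076×1.8)×10⁻⁴ = 0.7768×10⁻⁴ K⁻¹
1.7 × 2.312×10⁻⁴ × 170 = 0.0668168 m
170–560 m: 390 × 0.57 × 0.7768×10⁻⁴ = 0.017268264 m
Δh = 0.0668168 + 0.017268264 = 0.084085064 m

Δh = 84.1 mm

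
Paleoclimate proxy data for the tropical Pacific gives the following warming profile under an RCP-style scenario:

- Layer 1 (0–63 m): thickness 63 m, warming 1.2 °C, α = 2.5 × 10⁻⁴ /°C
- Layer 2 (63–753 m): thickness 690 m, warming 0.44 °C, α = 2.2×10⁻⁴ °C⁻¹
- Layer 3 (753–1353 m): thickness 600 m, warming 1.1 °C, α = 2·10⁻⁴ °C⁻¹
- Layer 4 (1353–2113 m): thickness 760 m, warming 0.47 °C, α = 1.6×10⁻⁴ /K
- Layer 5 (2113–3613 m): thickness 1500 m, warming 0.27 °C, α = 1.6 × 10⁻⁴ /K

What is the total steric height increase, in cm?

34 cm of thermosteric rise

Layer 1: 2.5×10⁻⁴ × 1.2 × 63 = 0.01890 m
Layer 2: 2.2×10⁻⁴ × 690 × 0.44 = 0.066792 m
753–1353 m: 600 × 1.1 × 2×10⁻⁴ = 0.13200 m
760 × 1.6×10⁻⁴ × 0.47 = 0.057152 m
2113–3613 m: 1500 × 0.27 × 1.6×10⁻⁴ = 0.06480 m
Δh = 0.01890 + 0.066792 + 0.13200 + 0.057152 + 0.06480 = 0.339644 m ≈ 34 cm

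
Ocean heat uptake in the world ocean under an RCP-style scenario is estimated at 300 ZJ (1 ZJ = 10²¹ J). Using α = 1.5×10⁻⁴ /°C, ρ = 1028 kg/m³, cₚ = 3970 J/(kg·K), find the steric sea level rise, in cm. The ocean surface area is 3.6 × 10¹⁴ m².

about 3.06 cm

Per unit area: Q = 300×10²¹ / (3.6×10¹⁴) ≈ 8.333×10⁸ J/m²
Δh = αQ/(ρcₚ) = 1.5×10⁻⁴ × 8.333×10⁸ / (1028 × 3970) ≈ 0.030627 m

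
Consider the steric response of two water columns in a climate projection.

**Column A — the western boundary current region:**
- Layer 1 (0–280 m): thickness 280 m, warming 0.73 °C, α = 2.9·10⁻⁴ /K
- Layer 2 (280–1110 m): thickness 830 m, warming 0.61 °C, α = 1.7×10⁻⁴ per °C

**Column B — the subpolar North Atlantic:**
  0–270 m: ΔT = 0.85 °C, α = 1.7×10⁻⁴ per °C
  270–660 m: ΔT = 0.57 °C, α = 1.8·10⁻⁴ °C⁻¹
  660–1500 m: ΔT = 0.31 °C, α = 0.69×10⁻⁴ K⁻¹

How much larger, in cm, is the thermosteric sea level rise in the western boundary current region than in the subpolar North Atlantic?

A 0–280 m: 0.73 × 2.9×10⁻⁴ × 280 = 0.059276 m
A 830 × 1.7×10⁻⁴ × 0.61 = 0.086071 m
A total: 0.145347 m
B Layer 1: 270 × 0.85 × 1.7×10⁻⁴ = 0.039015 m
B Layer 2: 390 × 1.8×10⁻⁴ × 0.57 = 0.040014 m
B 660–1500 m: 0.69×10⁻⁴ × 0.31 × 840 = 0.0179676 m
B total: 0.0969966 m
Difference: 0.145347 − 0.0969966 = 0.0483504 m

Δh_A − Δh_B ≈ 4.8 cm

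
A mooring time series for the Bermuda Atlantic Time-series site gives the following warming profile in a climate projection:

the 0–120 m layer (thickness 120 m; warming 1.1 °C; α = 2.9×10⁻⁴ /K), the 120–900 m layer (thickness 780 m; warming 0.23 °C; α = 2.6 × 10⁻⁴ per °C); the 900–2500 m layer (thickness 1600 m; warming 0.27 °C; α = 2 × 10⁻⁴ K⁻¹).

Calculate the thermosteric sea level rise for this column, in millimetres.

Layer 1: 120 × 1.1 × 2.9×10⁻⁴ = 0.03828 m
Layer 2: 2.6×10⁻⁴ × 780 × 0.23 = 0.046644 m
2×10⁻⁴ × 0.27 × 1600 = 0.08640 m
Δh = 0.03828 + 0.046644 + 0.08640 = 0.171324 m

170 mm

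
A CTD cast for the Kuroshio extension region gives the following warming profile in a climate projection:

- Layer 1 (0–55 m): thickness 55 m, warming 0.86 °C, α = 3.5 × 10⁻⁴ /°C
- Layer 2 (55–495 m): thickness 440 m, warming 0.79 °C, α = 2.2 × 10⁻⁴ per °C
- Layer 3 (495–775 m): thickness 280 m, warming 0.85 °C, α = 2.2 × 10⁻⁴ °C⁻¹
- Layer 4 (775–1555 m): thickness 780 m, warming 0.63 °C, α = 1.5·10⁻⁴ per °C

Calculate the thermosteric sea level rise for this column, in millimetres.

Layer 1: 55 × 3.5×10⁻⁴ × 0.86 = 0.016555 m
440 × 2.2×10⁻⁴ × 0.79 = 0.076472 m
0.85 × 2.2×10⁻⁴ × 280 = 0.05236 m
775–1555 m: 0.63 × 1.5×10⁻⁴ × 780 = 0.07371 m
Δh = 0.016555 + 0.076472 + 0.05236 + 0.07371 = 0.219097 m

Δh ≈ 220 mm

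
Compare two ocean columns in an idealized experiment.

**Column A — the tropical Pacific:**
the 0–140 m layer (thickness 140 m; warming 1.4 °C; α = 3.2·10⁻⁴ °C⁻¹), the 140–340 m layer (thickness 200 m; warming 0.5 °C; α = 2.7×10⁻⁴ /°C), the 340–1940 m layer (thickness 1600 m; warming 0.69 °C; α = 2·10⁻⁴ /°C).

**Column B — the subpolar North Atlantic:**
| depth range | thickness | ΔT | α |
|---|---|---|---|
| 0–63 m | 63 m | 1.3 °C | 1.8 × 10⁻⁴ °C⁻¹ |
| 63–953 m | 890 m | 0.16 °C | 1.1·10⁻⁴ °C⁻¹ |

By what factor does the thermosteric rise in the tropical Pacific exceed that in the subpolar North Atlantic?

A 0–140 m: 140 × 1.4 × 3.2×10⁻⁴ = 0.06272 m
A 0.5 × 200 × 2.7×10⁻⁴ = 0.02700 m
A Layer 3: 2×10⁻⁴ × 1600 × 0.69 = 0.22080 m
A total: 0.31052 m
B 0–63 m: 1.8×10⁻⁴ × 63 × 1.3 = 0.014742 m
B 0.16 × 890 × 1.1×10⁻⁴ = 0.015664 m
B total: 0.030406 m
Ratio: 0.31052 / 0.030406 ≈ 10.21

≈ 10×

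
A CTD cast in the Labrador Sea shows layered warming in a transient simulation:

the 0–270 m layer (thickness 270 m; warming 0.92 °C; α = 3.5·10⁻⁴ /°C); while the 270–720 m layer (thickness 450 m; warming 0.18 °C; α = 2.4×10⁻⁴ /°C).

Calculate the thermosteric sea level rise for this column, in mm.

3.5×10⁻⁴ × 270 × 0.92 = 0.08694 m
0.18 × 2.4×10⁻⁴ × 450 = 0.01944 m
Δh = 0.08694 + 0.01944 = 0.10638 m ≈ 106 mm

Δh ≈ 106 mm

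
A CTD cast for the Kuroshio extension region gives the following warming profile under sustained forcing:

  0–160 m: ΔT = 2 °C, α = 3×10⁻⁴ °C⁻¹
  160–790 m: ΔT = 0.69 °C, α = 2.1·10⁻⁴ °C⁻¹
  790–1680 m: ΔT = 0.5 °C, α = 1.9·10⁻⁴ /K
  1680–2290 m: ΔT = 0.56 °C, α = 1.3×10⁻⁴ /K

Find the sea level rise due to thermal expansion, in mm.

Δh ≈ 320 mm

3×10⁻⁴ × 160 × 2 = 0.09600 m
160–790 m: 2.1×10⁻⁴ × 0.69 × 630 = 0.091287 m
790–1680 m: 1.9×10⁻⁴ × 0.5 × 890 = 0.08455 m
610 × 0.56 × 1.3×10⁻⁴ = 0.044408 m
Δh = 0.09600 + 0.091287 + 0.08455 + 0.044408 = 0.316245 m ≈ 320 mm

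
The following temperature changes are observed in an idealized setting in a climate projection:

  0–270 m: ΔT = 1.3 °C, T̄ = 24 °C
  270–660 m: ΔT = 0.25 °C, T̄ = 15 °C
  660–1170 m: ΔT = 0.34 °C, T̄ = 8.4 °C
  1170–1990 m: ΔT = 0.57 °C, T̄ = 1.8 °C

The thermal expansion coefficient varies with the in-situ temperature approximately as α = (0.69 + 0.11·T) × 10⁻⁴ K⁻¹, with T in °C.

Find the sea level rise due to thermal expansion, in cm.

Layer 1: α = (0.69 + 0.11×24)×10⁻⁴ = 3.33×10⁻⁴ K⁻¹
Layer 2: α = (0.69 + 0.11×15)×10⁻⁴ = 2.34×10⁻⁴ K⁻¹
Layer 3: α = (0.69 + 0.11×8.4)×10⁻⁴ = 1.614×10⁻⁴ K⁻¹
Layer 4: α = (0.69 + 0.11×1.8)×10⁻⁴ = 0.888×10⁻⁴ K⁻¹
0–270 m: 3.33×10⁻⁴ × 270 × 1.3 = 0.116883 m
Layer 2: 0.25 × 2.34×10⁻⁴ × 390 = 0.022815 m
0.34 × 1.614×10⁻⁴ × 510 = 0.02798676 m
1170–1990 m: 820 × 0.57 × 0.888×10⁻⁴ = 0.04150512 m
Δh = 0.116883 + 0.022815 + 0.02798676 + 0.04150512 = 0.20918988 m

Δh ≈ 20.9 cm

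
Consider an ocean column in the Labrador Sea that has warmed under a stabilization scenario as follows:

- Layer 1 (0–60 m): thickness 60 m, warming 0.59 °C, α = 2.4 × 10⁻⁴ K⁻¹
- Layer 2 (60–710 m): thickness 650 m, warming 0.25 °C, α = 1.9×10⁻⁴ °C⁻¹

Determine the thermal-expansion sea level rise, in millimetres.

0.59 × 60 × 2.4×10⁻⁴ = 0.008496 m
0.25 × 1.9×10⁻⁴ × 650 = 0.030875 m
Δh = 0.008496 + 0.030875 = 0.039371 m

39.4 mm of thermosteric rise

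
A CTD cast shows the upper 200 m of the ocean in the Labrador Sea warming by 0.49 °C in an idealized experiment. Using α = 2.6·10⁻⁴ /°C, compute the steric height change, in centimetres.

Δh = αΔT·H = 2.6×10⁻⁴ × 0.49 × 200 = 0.02548 m

about 2.5 cm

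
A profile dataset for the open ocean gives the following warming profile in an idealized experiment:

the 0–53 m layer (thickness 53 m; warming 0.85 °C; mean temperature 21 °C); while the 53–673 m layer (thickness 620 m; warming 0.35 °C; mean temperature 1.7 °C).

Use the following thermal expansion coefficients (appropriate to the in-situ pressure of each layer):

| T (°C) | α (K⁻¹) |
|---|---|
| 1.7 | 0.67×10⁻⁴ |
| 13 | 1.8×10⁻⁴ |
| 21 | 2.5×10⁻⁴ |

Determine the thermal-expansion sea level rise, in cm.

Layer 1 at 21 °C → α = 2.5×10⁻⁴ K⁻¹
Layer 2 at 1.7 °C → α = 0.67×10⁻⁴ K⁻¹
0–53 m: 2.5×10⁻⁴ × 53 × 0.85 = 0.0112625 m
53–673 m: 0.67×10⁻⁴ × 620 × 0.35 = 0.014539 m
Δh = 0.0112625 + 0.014539 = 0.0258015 m

Δh = 2.58 cm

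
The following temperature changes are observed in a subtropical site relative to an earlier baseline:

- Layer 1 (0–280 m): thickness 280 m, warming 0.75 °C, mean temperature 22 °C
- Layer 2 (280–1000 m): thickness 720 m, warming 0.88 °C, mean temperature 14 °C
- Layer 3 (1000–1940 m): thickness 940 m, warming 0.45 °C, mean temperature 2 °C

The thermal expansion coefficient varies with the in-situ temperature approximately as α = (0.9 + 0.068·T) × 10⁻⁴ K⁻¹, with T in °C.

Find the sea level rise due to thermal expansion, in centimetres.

Layer 1: α = (0.9 + 0.068×22)×10⁻⁴ = 2.396×10⁻⁴ K⁻¹
Layer 2: α = (0.9 + 0.068×14)×10⁻⁴ = 1.852×10⁻⁴ K⁻¹
Layer 3: α = (0.9 + 0.068×2)×10⁻⁴ = 1.036×10⁻⁴ K⁻¹
0.75 × 2.396×10⁻⁴ × 280 = 0.050316 m
720 × 1.852×10⁻⁴ × 0.88 = 0.11734272 m
Layer 3: 940 × 1.036×10⁻⁴ × 0.45 = 0.0438228 m
Δh = 0.050316 + 0.11734272 + 0.0438228 = 0.21148152 m

Δh ≈ 21.1 cm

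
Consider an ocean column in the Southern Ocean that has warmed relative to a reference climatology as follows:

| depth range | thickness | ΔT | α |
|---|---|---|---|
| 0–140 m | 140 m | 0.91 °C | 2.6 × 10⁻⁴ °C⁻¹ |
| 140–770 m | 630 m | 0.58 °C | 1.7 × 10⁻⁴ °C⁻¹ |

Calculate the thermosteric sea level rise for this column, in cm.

Layer 1: 140 × 0.91 × 2.6×10⁻⁴ = 0.033124 m
140–770 m: 630 × 1.7×10⁻⁴ × 0.58 = 0.062118 m
Δh = 0.033124 + 0.062118 = 0.095242 m

Δh ≈ 9.52 cm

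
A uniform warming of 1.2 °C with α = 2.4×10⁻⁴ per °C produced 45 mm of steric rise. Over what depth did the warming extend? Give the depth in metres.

H ≈ 160 m

H = Δh/(αΔT) = 0.045 / (2.4×10⁻⁴ × 1.2) ≈ 156.3 m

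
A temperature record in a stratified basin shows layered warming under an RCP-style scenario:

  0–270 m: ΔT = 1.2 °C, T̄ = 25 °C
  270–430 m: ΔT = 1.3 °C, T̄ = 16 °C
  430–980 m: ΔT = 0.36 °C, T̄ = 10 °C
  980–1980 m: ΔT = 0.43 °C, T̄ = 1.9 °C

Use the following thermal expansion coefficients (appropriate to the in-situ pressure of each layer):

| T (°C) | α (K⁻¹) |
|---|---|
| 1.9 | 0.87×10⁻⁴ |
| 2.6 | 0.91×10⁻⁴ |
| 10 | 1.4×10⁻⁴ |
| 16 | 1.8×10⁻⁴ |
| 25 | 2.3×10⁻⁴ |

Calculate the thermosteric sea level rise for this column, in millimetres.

Layer 1 at 25 °C → α = 2.3×10⁻⁴ K⁻¹
Layer 2 at 16 °C → α = 1.8×10⁻⁴ K⁻¹
Layer 3 at 10 °C → α = 1.4×10⁻⁴ K⁻¹
Layer 4 at 1.9 °C → α = 0.87×10⁻⁴ K⁻¹
0–270 m: 270 × 2.3×10⁻⁴ × 1.2 = 0.07452 m
270–430 m: 1.8×10⁻⁴ × 1.3 × 160 = 0.03744 m
0.36 × 550 × 1.4×10⁻⁴ = 0.02772 m
Layer 4: 0.87×10⁻⁴ × 1000 × 0.43 = 0.03741 m
Δh = 0.07452 + 0.03744 + 0.02772 + 0.03741 = 0.17709 m

Δh = 180 mm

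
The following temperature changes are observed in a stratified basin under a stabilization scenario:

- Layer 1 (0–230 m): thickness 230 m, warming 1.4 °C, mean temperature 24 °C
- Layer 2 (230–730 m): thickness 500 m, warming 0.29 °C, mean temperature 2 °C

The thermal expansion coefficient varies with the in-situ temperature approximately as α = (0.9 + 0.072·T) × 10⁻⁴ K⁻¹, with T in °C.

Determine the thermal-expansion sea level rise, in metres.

Layer 1: α = (0.9 + 0.072×24)×10⁻⁴ = 2.628×10⁻⁴ K⁻¹
Layer 2: α = (0.9 + 0.072×2)×10⁻⁴ = 1.044×10⁻⁴ K⁻¹
Layer 1: 1.4 × 2.628×10⁻⁴ × 230 = 0.0846216 m
1.044×10⁻⁴ × 0.29 × 500 = 0.015138 m
Δh = 0.0846216 + 0.015138 = 0.0997596 m

Δh = 0.10 m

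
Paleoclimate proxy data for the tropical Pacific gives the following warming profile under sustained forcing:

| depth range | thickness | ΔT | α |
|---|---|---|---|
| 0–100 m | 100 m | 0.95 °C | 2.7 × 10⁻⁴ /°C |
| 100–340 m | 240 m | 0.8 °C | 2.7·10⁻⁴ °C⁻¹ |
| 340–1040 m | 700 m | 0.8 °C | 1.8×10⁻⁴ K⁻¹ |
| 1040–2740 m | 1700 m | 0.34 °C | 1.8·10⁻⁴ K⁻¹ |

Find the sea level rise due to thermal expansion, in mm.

Layer 1: 0.95 × 100 × 2.7×10⁻⁴ = 0.02565 m
2.7×10⁻⁴ × 240 × 0.8 = 0.05184 m
340–1040 m: 1.8×10⁻⁴ × 700 × 0.8 = 0.10080 m
1700 × 1.8×10⁻⁴ × 0.34 = 0.10404 m
Δh = 0.02565 + 0.05184 + 0.10080 + 0.10404 = 0.28233 m ≈ 282 mm

282 mm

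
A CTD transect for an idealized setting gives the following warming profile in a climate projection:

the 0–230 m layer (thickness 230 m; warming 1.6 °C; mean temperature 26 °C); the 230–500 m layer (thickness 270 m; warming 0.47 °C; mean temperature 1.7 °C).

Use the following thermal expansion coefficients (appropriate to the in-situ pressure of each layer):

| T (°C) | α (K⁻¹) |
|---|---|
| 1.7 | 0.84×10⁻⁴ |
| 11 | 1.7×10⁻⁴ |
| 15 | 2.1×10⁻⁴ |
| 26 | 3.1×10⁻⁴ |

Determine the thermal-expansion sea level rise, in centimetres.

Layer 1 at 26 °C → α = 3.1×10⁻⁴ K⁻¹
Layer 2 at 1.7 °C → α = 0.84×10⁻⁴ K⁻¹
3.1×10⁻⁴ × 1.6 × 230 = 0.11408 m
Layer 2: 0.47 × 0.84×10⁻⁴ × 270 = 0.0106596 m
Δh = 0.11408 + 0.0106596 = 0.1247396 m

12 cm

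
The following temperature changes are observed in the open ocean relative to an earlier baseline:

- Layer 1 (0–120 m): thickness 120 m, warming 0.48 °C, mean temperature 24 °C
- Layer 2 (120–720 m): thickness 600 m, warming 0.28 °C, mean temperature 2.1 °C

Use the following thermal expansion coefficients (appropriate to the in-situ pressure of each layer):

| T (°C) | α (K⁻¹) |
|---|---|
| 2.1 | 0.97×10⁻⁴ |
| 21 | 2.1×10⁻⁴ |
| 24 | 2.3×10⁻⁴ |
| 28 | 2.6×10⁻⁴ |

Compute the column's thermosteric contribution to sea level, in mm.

Layer 1 at 24 °C → α = 2.3×10⁻⁴ K⁻¹
Layer 2 at 2.1 °C → α = 0.97×10⁻⁴ K⁻¹
Layer 1: 2.3×10⁻⁴ × 0.48 × 120 = 0.013248 m
120–720 m: 600 × 0.28 × 0.97×10⁻⁴ = 0.016296 m
Δh = 0.013248 + 0.016296 = 0.029544 m

about 30 mm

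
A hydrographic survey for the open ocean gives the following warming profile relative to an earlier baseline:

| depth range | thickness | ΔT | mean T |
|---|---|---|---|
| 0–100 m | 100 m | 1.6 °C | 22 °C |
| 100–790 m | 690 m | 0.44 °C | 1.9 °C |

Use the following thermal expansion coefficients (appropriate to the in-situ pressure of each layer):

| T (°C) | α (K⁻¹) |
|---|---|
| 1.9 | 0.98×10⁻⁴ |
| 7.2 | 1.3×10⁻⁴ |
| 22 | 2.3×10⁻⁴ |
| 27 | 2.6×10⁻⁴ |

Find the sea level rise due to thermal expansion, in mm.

66.6 mm of thermosteric rise

Layer 1 at 22 °C → α = 2.3×10⁻⁴ K⁻¹
Layer 2 at 1.9 °C → α = 0.98×10⁻⁴ K⁻¹
Layer 1: 100 × 2.3×10⁻⁴ × 1.6 = 0.03680 m
690 × 0.98×10⁻⁴ × 0.44 = 0.0297528 m
Δh = 0.03680 + 0.0297528 = 0.0665528 m ≈ 66.6 mm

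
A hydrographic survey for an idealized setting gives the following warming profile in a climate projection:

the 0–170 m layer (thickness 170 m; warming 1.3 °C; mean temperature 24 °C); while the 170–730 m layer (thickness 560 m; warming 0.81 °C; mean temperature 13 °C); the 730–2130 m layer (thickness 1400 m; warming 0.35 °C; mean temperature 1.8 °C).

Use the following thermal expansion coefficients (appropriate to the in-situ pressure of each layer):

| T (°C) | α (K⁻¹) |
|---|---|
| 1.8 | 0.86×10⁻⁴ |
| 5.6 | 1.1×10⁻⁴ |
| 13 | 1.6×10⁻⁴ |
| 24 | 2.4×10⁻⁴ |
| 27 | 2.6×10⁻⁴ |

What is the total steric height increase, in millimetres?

170 mm

Layer 1 at 24 °C → α = 2.4×10⁻⁴ K⁻¹
Layer 2 at 13 °C → α = 1.6×10⁻⁴ K⁻¹
Layer 3 at 1.8 °C → α = 0.86×10⁻⁴ K⁻¹
0–170 m: 1.3 × 170 × 2.4×10⁻⁴ = 0.05304 m
0.81 × 1.6×10⁻⁴ × 560 = 0.072576 m
Layer 3: 1400 × 0.86×10⁻⁴ × 0.35 = 0.04214 m
Δh = 0.05304 + 0.072576 + 0.04214 = 0.167756 m ≈ 170 mm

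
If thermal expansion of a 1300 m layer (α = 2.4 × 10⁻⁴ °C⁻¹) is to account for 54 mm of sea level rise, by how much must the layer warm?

about 0.173 K

ΔT = Δh/(αH) = 0.054 / (2.4×10⁻⁴ × 1300) ≈ 0.1731 K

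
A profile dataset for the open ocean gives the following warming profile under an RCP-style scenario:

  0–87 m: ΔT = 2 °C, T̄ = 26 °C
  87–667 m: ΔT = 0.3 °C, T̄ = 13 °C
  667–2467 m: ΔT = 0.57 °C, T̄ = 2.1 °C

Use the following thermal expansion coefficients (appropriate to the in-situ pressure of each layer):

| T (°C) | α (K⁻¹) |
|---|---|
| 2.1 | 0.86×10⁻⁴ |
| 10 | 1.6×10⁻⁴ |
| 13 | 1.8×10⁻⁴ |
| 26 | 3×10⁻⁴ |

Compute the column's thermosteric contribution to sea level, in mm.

Layer 1 at 26 °C → α = 3×10⁻⁴ K⁻¹
Layer 2 at 13 °C → α = 1.8×10⁻⁴ K⁻¹
Layer 3 at 2.1 °C → α = 0.86×10⁻⁴ K⁻¹
2 × 3×10⁻⁴ × 87 = 0.05220 m
Layer 2: 1.8×10⁻⁴ × 580 × 0.3 = 0.03132 m
Layer 3: 0.57 × 0.86×10⁻⁴ × 1800 = 0.088236 m
Δh = 0.05220 + 0.03132 + 0.088236 = 0.171756 m

about 172 mm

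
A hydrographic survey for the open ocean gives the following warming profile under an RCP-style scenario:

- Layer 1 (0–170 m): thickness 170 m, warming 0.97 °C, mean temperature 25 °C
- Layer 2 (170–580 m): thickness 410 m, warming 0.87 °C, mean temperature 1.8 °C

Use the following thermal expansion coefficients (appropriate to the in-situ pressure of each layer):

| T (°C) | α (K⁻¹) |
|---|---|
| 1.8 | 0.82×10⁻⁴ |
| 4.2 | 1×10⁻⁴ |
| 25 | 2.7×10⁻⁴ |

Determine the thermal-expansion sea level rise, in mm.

74 mm of thermosteric rise

Layer 1 at 25 °C → α = 2.7×10⁻⁴ K⁻¹
Layer 2 at 1.8 °C → α = 0.82×10⁻⁴ K⁻¹
Layer 1: 2.7×10⁻⁴ × 170 × 0.97 = 0.044523 m
170–580 m: 0.82×10⁻⁴ × 410 × 0.87 = 0.0292494 m
Δh = 0.044523 + 0.0292494 = 0.0737724 m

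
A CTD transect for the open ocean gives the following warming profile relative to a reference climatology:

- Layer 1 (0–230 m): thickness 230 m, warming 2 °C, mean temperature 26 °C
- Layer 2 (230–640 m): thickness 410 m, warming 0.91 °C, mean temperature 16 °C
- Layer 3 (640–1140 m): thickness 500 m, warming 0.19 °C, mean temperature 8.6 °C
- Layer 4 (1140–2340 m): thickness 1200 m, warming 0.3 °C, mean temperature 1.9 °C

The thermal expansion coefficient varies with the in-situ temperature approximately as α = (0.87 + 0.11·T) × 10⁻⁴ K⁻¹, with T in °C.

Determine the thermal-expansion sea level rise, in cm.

Δh = 32.6 cm

Layer 1: α = (0.87 + 0.11×26)×10⁻⁴ = 3.73×10⁻⁴ K⁻¹
Layer 2: α = (0.87 + 0.11×16)×10⁻⁴ = 2.63×10⁻⁴ K⁻¹
Layer 3: α = (0.87 + 0.11×8.6)×10⁻⁴ = 1.816×10⁻⁴ K⁻¹
Layer 4: α = (0.87 + 0.11×1.9)×10⁻⁴ = 1.079×10⁻⁴ K⁻¹
0–230 m: 2 × 230 × 3.73×10⁻⁴ = 0.17158 m
0.91 × 2.63×10⁻⁴ × 410 = 0.0981253 m
640–1140 m: 1.816×10⁻⁴ × 500 × 0.19 = 0.017252 m
Layer 4: 0.3 × 1200 × 1.079×10⁻⁴ = 0.038844 m
Δh = 0.17158 + 0.0981253 + 0.017252 + 0.038844 = 0.3258013 m ≈ 32.6 cm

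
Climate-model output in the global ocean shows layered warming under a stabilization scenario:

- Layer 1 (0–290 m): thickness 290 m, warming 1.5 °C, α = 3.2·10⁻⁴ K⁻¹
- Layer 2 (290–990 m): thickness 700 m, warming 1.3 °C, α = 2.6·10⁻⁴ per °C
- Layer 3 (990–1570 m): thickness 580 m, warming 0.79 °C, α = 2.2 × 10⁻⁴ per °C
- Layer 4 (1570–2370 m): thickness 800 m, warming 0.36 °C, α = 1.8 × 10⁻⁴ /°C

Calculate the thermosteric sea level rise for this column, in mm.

Δh ≈ 528 mm

Layer 1: 3.2×10⁻⁴ × 290 × 1.5 = 0.13920 m
Layer 2: 700 × 2.6×10⁻⁴ × 1.3 = 0.23660 m
990–1570 m: 580 × 0.79 × 2.2×10⁻⁴ = 0.100804 m
Layer 4: 800 × 1.8×10⁻⁴ × 0.36 = 0.05184 m
Δh = 0.13920 + 0.23660 + 0.100804 + 0.05184 = 0.528444 m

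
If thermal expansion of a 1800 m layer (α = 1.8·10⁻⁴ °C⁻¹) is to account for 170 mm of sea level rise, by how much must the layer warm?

ΔT = Δh/(αH) = 0.17 / (1.8×10⁻⁴ × 1800) ≈ 0.5247 K

0.52 K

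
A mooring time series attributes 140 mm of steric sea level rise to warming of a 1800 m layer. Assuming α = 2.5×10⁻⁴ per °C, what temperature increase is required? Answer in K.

ΔT = Δh/(αH) = 0.14 / (2.5×10⁻⁴ × 1800) ≈ 0.3111 K

about 0.311 K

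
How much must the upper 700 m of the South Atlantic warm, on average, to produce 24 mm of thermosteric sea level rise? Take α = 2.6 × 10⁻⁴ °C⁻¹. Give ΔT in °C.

ΔT = Δh/(αH) = 0.024 / (2.6×10⁻⁴ × 700) ≈ 0.1319 °C

ΔT ≈ 0.132 °C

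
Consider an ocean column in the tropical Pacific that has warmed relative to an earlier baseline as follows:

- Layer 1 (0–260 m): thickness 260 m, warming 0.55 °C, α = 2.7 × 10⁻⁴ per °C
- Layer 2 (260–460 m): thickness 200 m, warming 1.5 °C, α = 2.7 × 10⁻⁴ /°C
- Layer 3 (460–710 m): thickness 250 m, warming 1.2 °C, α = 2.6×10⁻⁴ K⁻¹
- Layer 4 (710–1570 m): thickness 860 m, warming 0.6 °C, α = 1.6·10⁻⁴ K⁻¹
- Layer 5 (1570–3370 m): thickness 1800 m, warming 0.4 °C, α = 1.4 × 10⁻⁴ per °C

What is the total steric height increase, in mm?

Δh ≈ 381 mm

Layer 1: 260 × 2.7×10⁻⁴ × 0.55 = 0.03861 m
260–460 m: 200 × 1.5 × 2.7×10⁻⁴ = 0.08100 m
Layer 3: 2.6×10⁻⁴ × 1.2 × 250 = 0.07800 m
710–1570 m: 0.6 × 1.6×10⁻⁴ × 860 = 0.08256 m
1.4×10⁻⁴ × 1800 × 0.4 = 0.10080 m
Δh = 0.03861 + 0.08100 + 0.07800 + 0.08256 + 0.10080 = 0.38097 m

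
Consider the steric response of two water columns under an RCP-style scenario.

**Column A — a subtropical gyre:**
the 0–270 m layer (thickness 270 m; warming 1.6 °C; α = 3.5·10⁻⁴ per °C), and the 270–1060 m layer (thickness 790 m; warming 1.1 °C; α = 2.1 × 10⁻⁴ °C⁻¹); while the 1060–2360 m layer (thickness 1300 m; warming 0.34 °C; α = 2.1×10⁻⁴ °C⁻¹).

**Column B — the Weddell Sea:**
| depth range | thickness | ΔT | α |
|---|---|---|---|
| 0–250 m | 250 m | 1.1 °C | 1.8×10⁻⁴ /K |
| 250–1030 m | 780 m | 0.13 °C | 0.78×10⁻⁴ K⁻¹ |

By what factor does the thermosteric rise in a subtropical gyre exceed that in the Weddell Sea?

A Layer 1: 1.6 × 3.5×10⁻⁴ × 270 = 0.15120 m
A 270–1060 m: 2.1×10⁻⁴ × 790 × 1.1 = 0.18249 m
A Layer 3: 1300 × 2.1×10⁻⁴ × 0.34 = 0.09282 m
A total: 0.42651 m
B Layer 1: 1.1 × 1.8×10⁻⁴ × 250 = 0.04950 m
B Layer 2: 0.13 × 0.78×10⁻⁴ × 780 = 0.0079092 m
B total: 0.0574092 m
Ratio: 0.42651 / 0.0574092 ≈ 7.429

7.4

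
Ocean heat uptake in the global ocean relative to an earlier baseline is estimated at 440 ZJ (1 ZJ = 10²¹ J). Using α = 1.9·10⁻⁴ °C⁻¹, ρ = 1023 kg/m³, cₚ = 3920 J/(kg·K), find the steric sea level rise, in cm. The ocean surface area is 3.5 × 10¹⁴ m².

Δh ≈ 5.96 cm

Per unit area: Q = 440×10²¹ / (3.5×10¹⁴) ≈ 1.257×10⁹ J/m²
Δh = αQ/(ρcₚ) = 1.9×10⁻⁴ × 1.257×10⁹ / (1023 × 3920) ≈ 0.059556 m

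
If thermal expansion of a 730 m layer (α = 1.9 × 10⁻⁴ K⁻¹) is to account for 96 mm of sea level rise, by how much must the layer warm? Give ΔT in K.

0.69 K

ΔT = Δh/(αH) = 0.096 / (1.9×10⁻⁴ × 730) ≈ 0.6921 K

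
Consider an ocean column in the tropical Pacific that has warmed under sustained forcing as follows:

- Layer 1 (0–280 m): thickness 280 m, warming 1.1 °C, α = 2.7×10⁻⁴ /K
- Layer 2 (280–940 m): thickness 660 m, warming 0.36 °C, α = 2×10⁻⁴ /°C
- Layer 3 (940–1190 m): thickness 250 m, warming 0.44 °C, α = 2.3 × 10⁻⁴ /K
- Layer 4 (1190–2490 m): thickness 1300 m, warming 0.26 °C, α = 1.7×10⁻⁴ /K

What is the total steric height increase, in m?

Δh = 0.21 m

0–280 m: 280 × 1.1 × 2.7×10⁻⁴ = 0.08316 m
280–940 m: 660 × 2×10⁻⁴ × 0.36 = 0.04752 m
0.44 × 2.3×10⁻⁴ × 250 = 0.02530 m
1190–2490 m: 1.7×10⁻⁴ × 1300 × 0.26 = 0.05746 m
Δh = 0.08316 + 0.04752 + 0.02530 + 0.05746 = 0.21344 m ≈ 0.21 m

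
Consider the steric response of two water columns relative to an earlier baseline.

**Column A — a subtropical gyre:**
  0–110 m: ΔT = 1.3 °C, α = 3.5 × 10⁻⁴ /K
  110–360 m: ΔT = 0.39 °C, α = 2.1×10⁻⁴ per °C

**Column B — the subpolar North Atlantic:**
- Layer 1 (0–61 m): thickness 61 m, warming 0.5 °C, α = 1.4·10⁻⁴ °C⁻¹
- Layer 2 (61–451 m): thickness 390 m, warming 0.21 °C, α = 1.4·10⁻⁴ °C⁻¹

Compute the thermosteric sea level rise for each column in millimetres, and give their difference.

A Layer 1: 1.3 × 110 × 3.5×10⁻⁴ = 0.05005 m
A Layer 2: 2.1×10⁻⁴ × 250 × 0.39 = 0.020475 m
A total: 0.070525 m
B 61 × 0.5 × 1.4×10⁻⁴ = 0.00427 m
B 61–451 m: 0.21 × 1.4×10⁻⁴ × 390 = 0.011466 m
B total: 0.015736 m
Difference: 0.070525 − 0.015736 = 0.054789 m

A: 71 mm; B: 16 mm; difference 55 mm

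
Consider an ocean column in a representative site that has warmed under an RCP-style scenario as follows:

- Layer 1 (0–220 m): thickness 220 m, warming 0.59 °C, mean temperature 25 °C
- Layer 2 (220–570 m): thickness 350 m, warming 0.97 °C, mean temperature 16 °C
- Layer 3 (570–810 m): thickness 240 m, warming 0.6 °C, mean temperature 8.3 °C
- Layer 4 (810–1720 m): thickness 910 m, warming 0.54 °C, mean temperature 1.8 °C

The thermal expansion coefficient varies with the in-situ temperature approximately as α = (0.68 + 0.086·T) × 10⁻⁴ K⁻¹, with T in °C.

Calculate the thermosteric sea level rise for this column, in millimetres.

170 mm of thermosteric rise

Layer 1: α = (0.68 + 0.086×25)×10⁻⁴ = 2.83×10⁻⁴ K⁻¹
Layer 2: α = (0.68 + 0.086×16)×10⁻⁴ = 2.056×10⁻⁴ K⁻¹
Layer 3: α = (0.68 + 0.086×8.3)×10⁻⁴ = 1.3938×10⁻⁴ K⁻¹
Layer 4: α = (0.68 + 0.086×1.8)×10⁻⁴ = 0.8348×10⁻⁴ K⁻¹
Layer 1: 2.83×10⁻⁴ × 0.59 × 220 = 0.0367334 m
350 × 0.97 × 2.056×10⁻⁴ = 0.0698012 m
570–810 m: 1.3938×10⁻⁴ × 240 × 0.6 = 0.02007072 m
0.8348×10⁻⁴ × 910 × 0.54 = 0.041022072 m
Δh = 0.0367334 + 0.0698012 + 0.02007072 + 0.041022072 = 0.167627392 m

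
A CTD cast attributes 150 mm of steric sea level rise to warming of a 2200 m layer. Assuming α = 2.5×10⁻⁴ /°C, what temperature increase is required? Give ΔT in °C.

0.273 °C

ΔT = Δh/(αH) = 0.15 / (2.5×10⁻⁴ × 2200) ≈ 0.2727 °C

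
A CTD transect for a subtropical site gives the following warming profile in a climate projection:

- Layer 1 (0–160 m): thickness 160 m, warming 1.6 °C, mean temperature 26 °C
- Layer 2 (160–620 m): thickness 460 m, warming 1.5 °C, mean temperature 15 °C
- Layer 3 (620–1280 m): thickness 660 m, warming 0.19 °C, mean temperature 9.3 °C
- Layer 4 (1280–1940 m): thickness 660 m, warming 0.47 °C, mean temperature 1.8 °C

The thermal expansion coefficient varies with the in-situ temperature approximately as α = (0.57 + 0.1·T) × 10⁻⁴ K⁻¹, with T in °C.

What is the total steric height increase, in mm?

Δh = 266 mm

Layer 1: α = (0.57 + 0.1×26)×10⁻⁴ = 3.17×10⁻⁴ K⁻¹
Layer 2: α = (0.57 + 0.1×15)×10⁻⁴ = 2.07×10⁻⁴ K⁻¹
Layer 3: α = (0.57 + 0.1×9.3)×10⁻⁴ = 1.5×10⁻⁴ K⁻¹
Layer 4: α = (0.57 + 0.1×1.8)×10⁻⁴ = 0.75×10⁻⁴ K⁻¹
0–160 m: 1.6 × 3.17×10⁻⁴ × 160 = 0.081152 m
460 × 2.07×10⁻⁴ × 1.5 = 0.14283 m
0.19 × 1.5×10⁻⁴ × 660 = 0.01881 m
Layer 4: 0.47 × 0.75×10⁻⁴ × 660 = 0.023265 m
Δh = 0.081152 + 0.14283 + 0.01881 + 0.023265 = 0.266057 m ≈ 266 mm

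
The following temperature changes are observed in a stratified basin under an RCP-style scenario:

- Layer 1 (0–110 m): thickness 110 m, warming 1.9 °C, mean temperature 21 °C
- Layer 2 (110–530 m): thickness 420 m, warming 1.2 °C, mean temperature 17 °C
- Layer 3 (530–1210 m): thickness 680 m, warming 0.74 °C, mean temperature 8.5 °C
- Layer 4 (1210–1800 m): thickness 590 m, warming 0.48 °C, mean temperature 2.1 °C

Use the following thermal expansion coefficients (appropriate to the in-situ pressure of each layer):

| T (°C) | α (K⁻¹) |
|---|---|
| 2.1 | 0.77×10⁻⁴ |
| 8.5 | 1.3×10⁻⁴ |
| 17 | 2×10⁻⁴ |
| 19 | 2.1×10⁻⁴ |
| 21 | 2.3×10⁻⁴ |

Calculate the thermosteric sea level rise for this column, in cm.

Δh ≈ 23.6 cm

Layer 1 at 21 °C → α = 2.3×10⁻⁴ K⁻¹
Layer 2 at 17 °C → α = 2×10⁻⁴ K⁻¹
Layer 3 at 8.5 °C → α = 1.3×10⁻⁴ K⁻¹
Layer 4 at 2.1 °C → α = 0.77×10⁻⁴ K⁻¹
Layer 1: 110 × 1.9 × 2.3×10⁻⁴ = 0.04807 m
Layer 2: 2×10⁻⁴ × 420 × 1.2 = 0.10080 m
680 × 1.3×10⁻⁴ × 0.74 = 0.065416 m
1210–1800 m: 590 × 0.48 × 0.77×10⁻⁴ = 0.0218064 m
Δh = 0.04807 + 0.10080 + 0.065416 + 0.0218064 = 0.2360924 m ≈ 23.6 cm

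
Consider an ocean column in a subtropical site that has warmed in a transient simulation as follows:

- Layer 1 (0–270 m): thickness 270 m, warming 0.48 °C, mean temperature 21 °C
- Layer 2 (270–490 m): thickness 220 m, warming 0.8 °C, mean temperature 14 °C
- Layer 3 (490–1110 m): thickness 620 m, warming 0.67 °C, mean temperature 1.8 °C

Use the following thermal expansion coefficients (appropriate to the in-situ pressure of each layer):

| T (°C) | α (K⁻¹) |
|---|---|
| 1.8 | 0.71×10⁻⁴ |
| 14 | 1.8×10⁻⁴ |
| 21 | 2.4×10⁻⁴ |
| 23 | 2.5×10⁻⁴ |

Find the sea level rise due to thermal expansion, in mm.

Δh = 92.3 mm

Layer 1 at 21 °C → α = 2.4×10⁻⁴ K⁻¹
Layer 2 at 14 °C → α = 1.8×10⁻⁴ K⁻¹
Layer 3 at 1.8 °C → α = 0.71×10⁻⁴ K⁻¹
Layer 1: 270 × 2.4×10⁻⁴ × 0.48 = 0.031104 m
270–490 m: 220 × 0.8 × 1.8×10⁻⁴ = 0.03168 m
Layer 3: 0.67 × 0.71×10⁻⁴ × 620 = 0.0294934 m
Δh = 0.031104 + 0.03168 + 0.0294934 = 0.0922774 m ≈ 92.3 mm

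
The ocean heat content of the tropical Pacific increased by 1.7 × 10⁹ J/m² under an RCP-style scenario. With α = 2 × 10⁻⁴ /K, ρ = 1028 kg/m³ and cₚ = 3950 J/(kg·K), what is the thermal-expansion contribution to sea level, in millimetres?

about 83.7 mm

Δh = αQ/(ρcₚ) = 2×10⁻⁴ × 1.7×10⁹ / (1028 × 3950) ≈ 0.083731 m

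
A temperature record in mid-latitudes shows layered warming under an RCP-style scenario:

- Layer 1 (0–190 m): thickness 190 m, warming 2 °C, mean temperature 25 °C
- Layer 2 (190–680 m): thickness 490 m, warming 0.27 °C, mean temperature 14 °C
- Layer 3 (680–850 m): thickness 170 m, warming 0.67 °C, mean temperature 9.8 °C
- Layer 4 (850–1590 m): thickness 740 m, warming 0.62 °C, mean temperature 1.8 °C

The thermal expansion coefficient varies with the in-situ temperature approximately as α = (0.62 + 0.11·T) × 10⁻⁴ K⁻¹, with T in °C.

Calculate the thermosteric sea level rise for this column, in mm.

Δh ≈ 214 mm

Layer 1: α = (0.62 + 0.11×25)×10⁻⁴ = 3.37×10⁻⁴ K⁻¹
Layer 2: α = (0.62 + 0.11×14)×10⁻⁴ = 2.16×10⁻⁴ K⁻¹
Layer 3: α = (0.62 + 0.11×9.8)×10⁻⁴ = 1.698×10⁻⁴ K⁻¹
Layer 4: α = (0.62 + 0.11×1.8)×10⁻⁴ = 0.818×10⁻⁴ K⁻¹
Layer 1: 190 × 2 × 3.37×10⁻⁴ = 0.12806 m
Layer 2: 490 × 0.27 × 2.16×10⁻⁴ = 0.0285768 m
680–850 m: 1.698×10⁻⁴ × 0.67 × 170 = 0.01934022 m
850–1590 m: 0.818×10⁻⁴ × 740 × 0.62 = 0.03752984 m
Δh = 0.12806 + 0.0285768 + 0.01934022 + 0.03752984 = 0.21350686 m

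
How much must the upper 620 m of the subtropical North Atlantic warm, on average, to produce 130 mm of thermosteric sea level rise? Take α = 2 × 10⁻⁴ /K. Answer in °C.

ΔT = Δh/(αH) = 0.13 / (2×10⁻⁴ × 620) ≈ 1.048 °C

about 1.0 °C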